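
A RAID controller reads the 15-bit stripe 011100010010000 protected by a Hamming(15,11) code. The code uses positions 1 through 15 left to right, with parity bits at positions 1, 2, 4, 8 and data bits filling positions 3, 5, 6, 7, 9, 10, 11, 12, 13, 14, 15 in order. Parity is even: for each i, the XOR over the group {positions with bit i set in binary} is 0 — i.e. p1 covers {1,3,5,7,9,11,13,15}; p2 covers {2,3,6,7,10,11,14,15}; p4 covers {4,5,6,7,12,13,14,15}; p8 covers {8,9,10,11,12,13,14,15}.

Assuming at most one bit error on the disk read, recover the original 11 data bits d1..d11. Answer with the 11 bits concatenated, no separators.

10100010000

s1 (pos 1,3,5,7,9,11,13,15): 0⊕1⊕0⊕0⊕0⊕1⊕0⊕0 = 0
s2 (pos 2,3,6,7,10,11,14,15): 1⊕1⊕0⊕0⊕0⊕1⊕0⊕0 = 1
s4 (pos 4,5,6,7,12,13,14,15): 1⊕0⊕0⊕0⊕0⊕0⊕0⊕0 = 1
s8 (pos 8,9,10,11,12,13,14,15): 1⊕0⊕0⊕1⊕0⊕0⊕0⊕0 = 0
Syndrome s8…s1 = 0110 → error at position 6.
Flip position 6: 011100010010000 → 011101010010000
Read data bits from positions 3,5,6,7,9,10,11,12,13,14,15: 10100010000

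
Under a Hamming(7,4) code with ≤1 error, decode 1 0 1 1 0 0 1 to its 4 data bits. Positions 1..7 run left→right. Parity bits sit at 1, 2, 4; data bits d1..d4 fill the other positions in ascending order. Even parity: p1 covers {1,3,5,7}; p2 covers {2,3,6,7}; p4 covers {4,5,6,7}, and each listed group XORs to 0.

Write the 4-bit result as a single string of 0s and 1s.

1001

s1 (pos 1,3,5,7): 1⊕1⊕0⊕1 = 1
s2 (pos 2,3,6,7): 0⊕1⊕0⊕1 = 0
s4 (pos 4,5,6,7): 1⊕0⊕0⊕1 = 0
Syndrome s4…s1 = 001 → error at position 1.
Flip position 1: 1011001 → 0011001
Read data bits from positions 3,5,6,7: 1001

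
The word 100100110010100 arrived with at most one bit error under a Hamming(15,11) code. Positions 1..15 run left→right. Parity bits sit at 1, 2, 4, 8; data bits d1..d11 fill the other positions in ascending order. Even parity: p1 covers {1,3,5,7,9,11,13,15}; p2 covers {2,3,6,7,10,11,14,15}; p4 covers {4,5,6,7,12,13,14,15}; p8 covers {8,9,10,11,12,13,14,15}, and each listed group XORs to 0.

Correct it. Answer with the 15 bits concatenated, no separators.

s1 (pos 1,3,5,7,9,11,13,15): 1⊕0⊕0⊕1⊕0⊕1⊕1⊕0 = 0
s2 (pos 2,3,6,7,10,11,14,15): 0⊕0⊕0⊕1⊕0⊕1⊕0⊕0 = 0
s4 (pos 4,5,6,7,12,13,14,15): 1⊕0⊕0⊕1⊕0⊕1⊕0⊕0 = 1
s8 (pos 8,9,10,11,12,13,14,15): 1⊕0⊕0⊕1⊕0⊕1⊕0⊕0 = 1
Syndrome s8…s1 = 1100 → error at position 12.
Flip position 12: 100100110010100 → 100100110011100

100100110011100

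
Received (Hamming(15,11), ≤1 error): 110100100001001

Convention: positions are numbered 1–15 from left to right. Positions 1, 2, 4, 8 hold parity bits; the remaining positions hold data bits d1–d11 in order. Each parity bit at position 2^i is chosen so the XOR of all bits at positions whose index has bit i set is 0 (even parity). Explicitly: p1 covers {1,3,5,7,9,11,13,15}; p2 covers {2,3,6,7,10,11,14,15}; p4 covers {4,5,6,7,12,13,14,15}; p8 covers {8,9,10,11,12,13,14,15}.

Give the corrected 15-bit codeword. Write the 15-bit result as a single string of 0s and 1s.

s1 (pos 1,3,5,7,9,11,13,15): 1⊕0⊕0⊕1⊕0⊕0⊕0⊕1 = 1
s2 (pos 2,3,6,7,10,11,14,15): 1⊕0⊕0⊕1⊕0⊕0⊕0⊕1 = 1
s4 (pos 4,5,6,7,12,13,14,15): 1⊕0⊕0⊕1⊕1⊕0⊕0⊕1 = 0
s8 (pos 8,9,10,11,12,13,14,15): 0⊕0⊕0⊕0⊕1⊕0⊕0⊕1 = 0
Syndrome s8…s1 = 0011 → error at position 3.
Flip position 3: 110100100001001 → 111100100001001

111100100001001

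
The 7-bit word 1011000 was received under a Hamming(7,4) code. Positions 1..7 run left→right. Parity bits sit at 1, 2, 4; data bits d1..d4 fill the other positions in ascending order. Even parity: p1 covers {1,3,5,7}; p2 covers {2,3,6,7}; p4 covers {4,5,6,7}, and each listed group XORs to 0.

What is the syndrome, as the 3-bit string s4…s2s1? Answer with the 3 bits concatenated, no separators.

110

s1 (pos 1,3,5,7): 1⊕1⊕0⊕0 = 0
s2 (pos 2,3,6,7): 0⊕1⊕0⊕0 = 1
s4 (pos 4,5,6,7): 1⊕0⊕0⊕0 = 1
Syndrome s4…s1 = 110 → error at position 6.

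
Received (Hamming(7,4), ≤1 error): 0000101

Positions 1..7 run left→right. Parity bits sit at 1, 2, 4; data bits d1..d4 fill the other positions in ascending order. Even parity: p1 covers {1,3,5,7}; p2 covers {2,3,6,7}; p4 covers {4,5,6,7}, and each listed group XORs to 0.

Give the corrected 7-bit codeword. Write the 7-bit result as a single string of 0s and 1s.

0100101

s1 (pos 1,3,5,7): 0⊕0⊕1⊕1 = 0
s2 (pos 2,3,6,7): 0⊕0⊕0⊕1 = 1
s4 (pos 4,5,6,7): 0⊕1⊕0⊕1 = 0
Syndrome s4…s1 = 010 → error at position 2.
Flip position 2: 0000101 → 0100101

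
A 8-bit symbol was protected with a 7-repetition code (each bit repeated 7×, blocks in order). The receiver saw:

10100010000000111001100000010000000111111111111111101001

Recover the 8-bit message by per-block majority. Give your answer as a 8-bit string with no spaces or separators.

Block 1 (1010001): 3 ones → 0
Block 2 (0000000): 0 ones → 0
Block 3 (1110011): 5 ones → 1
Block 4 (0000001): 1 one → 0
Block 5 (0000000): 0 ones → 0
Block 6 (1111111): 7 ones → 1
Block 7 (1111111): 7 ones → 1
Block 8 (1101001): 4 ones → 1

00100111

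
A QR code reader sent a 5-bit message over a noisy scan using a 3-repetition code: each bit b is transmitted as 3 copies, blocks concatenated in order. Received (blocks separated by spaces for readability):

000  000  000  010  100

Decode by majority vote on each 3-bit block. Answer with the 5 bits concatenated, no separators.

00000

Block 1 (000): 0 ones → 0
Block 2 (000): 0 ones → 0
Block 3 (000): 0 ones → 0
Block 4 (010): 1 one → 0
Block 5 (100): 1 one → 0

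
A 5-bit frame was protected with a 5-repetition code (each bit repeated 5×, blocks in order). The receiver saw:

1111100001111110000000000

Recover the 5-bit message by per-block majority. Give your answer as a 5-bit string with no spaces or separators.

Block 1 (11111): 5 ones → 1
Block 2 (00001): 1 one → 0
Block 3 (11111): 5 ones → 1
Block 4 (00000): 0 ones → 0
Block 5 (00000): 0 ones → 0

10100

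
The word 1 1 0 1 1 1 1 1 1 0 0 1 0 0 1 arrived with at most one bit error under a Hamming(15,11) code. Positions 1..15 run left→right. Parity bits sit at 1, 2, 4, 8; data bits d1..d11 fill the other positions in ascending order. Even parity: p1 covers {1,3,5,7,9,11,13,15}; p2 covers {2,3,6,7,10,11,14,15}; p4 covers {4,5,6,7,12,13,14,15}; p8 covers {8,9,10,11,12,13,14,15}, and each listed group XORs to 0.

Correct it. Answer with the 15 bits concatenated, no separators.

010111111001001

s1 (pos 1,3,5,7,9,11,13,15): 1⊕0⊕1⊕1⊕1⊕0⊕0⊕1 = 1
s2 (pos 2,3,6,7,10,11,14,15): 1⊕0⊕1⊕1⊕0⊕0⊕0⊕1 = 0
s4 (pos 4,5,6,7,12,13,14,15): 1⊕1⊕1⊕1⊕1⊕0⊕0⊕1 = 0
s8 (pos 8,9,10,11,12,13,14,15): 1⊕1⊕0⊕0⊕1⊕0⊕0⊕1 = 0
Syndrome s8…s1 = 0001 → error at position 1.
Flip position 1: 110111111001001 → 010111111001001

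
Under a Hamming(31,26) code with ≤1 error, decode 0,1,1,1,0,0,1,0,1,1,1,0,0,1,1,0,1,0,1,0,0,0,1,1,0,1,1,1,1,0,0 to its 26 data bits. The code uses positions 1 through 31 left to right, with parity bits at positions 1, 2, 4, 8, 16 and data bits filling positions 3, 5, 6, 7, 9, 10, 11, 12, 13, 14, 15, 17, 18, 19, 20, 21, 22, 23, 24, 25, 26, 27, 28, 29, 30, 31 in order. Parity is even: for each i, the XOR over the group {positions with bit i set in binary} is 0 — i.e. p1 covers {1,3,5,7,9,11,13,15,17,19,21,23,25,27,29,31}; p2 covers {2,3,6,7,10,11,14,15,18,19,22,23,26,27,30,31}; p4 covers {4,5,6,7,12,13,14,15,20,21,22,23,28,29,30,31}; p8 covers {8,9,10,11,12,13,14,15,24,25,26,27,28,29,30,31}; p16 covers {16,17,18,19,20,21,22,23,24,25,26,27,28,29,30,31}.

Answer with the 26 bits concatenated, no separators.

s1 (pos 1,3,5,7,9,11,13,15,17,19,21,23,25,27,29,31): 0⊕1⊕0⊕1⊕1⊕1⊕0⊕1⊕1⊕1⊕0⊕1⊕0⊕1⊕1⊕0 = 0
s2 (pos 2,3,6,7,10,11,14,15,18,19,22,23,26,27,30,31): 1⊕1⊕0⊕1⊕1⊕1⊕1⊕1⊕0⊕1⊕0⊕1⊕1⊕1⊕0⊕0 = 1
s4 (pos 4,5,6,7,12,13,14,15,20,21,22,23,28,29,30,31): 1⊕0⊕0⊕1⊕0⊕0⊕1⊕1⊕0⊕0⊕0⊕1⊕1⊕1⊕0⊕0 = 1
s8 (pos 8,9,10,11,12,13,14,15,24,25,26,27,28,29,30,31): 0⊕1⊕1⊕1⊕0⊕0⊕1⊕1⊕1⊕0⊕1⊕1⊕1⊕1⊕0⊕0 = 0
s16 (pos 16,17,18,19,20,21,22,23,24,25,26,27,28,29,30,31): 0⊕1⊕0⊕1⊕0⊕0⊕0⊕1⊕1⊕0⊕1⊕1⊕1⊕1⊕0⊕0 = 0
Syndrome s16…s1 = 00110 → error at position 6.
Flip position 6: 0111001011100110101000110111100 → 0111011011100110101000110111100
Read data bits from positions 3,5,6,7,9,10,11,12,13,14,15,17,18,19,20,21,22,23,24,25,26,27,28,29,30,31: 10111110011101000110111100

10111110011101000110111100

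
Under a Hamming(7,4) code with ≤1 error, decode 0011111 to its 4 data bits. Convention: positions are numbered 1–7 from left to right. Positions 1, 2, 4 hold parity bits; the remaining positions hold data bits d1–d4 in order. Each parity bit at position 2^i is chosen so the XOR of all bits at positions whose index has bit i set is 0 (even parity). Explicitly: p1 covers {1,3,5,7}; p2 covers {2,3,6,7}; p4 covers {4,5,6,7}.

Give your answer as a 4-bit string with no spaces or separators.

0111

s1 (pos 1,3,5,7): 0⊕1⊕1⊕1 = 1
s2 (pos 2,3,6,7): 0⊕1⊕1⊕1 = 1
s4 (pos 4,5,6,7): 1⊕1⊕1⊕1 = 0
Syndrome s4…s1 = 011 → error at position 3.
Flip position 3: 0011111 → 0001111
Read data bits from positions 3,5,6,7: 0111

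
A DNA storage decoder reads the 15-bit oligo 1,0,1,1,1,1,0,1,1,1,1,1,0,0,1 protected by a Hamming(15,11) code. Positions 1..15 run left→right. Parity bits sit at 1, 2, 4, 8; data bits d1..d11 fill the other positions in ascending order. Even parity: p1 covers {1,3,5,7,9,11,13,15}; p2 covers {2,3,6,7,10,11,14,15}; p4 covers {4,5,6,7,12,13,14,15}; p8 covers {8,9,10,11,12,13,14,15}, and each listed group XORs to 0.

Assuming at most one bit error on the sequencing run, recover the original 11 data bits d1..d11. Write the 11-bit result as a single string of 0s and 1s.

11001111001

s1 (pos 1,3,5,7,9,11,13,15): 1⊕1⊕1⊕0⊕1⊕1⊕0⊕1 = 0
s2 (pos 2,3,6,7,10,11,14,15): 0⊕1⊕1⊕0⊕1⊕1⊕0⊕1 = 1
s4 (pos 4,5,6,7,12,13,14,15): 1⊕1⊕1⊕0⊕1⊕0⊕0⊕1 = 1
s8 (pos 8,9,10,11,12,13,14,15): 1⊕1⊕1⊕1⊕1⊕0⊕0⊕1 = 0
Syndrome s8…s1 = 0110 → error at position 6.
Flip position 6: 101111011111001 → 101110011111001
Read data bits from positions 3,5,6,7,9,10,11,12,13,14,15: 11001111001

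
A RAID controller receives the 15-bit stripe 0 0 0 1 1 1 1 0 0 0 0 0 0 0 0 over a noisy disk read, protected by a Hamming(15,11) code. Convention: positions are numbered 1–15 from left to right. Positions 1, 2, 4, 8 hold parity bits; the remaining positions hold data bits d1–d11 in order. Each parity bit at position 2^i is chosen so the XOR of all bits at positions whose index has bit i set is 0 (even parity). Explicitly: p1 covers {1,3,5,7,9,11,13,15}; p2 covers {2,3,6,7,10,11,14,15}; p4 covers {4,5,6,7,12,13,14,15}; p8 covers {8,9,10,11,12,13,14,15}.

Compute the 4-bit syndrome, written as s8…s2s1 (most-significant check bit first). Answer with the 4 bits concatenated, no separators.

s1 (pos 1,3,5,7,9,11,13,15): 0⊕0⊕1⊕1⊕0⊕0⊕0⊕0 = 0
s2 (pos 2,3,6,7,10,11,14,15): 0⊕0⊕1⊕1⊕0⊕0⊕0⊕0 = 0
s4 (pos 4,5,6,7,12,13,14,15): 1⊕1⊕1⊕1⊕0⊕0⊕0⊕0 = 0
s8 (pos 8,9,10,11,12,13,14,15): 0⊕0⊕0⊕0⊕0⊕0⊕0⊕0 = 0
Syndrome s8…s1 = 0000 → no error.

0000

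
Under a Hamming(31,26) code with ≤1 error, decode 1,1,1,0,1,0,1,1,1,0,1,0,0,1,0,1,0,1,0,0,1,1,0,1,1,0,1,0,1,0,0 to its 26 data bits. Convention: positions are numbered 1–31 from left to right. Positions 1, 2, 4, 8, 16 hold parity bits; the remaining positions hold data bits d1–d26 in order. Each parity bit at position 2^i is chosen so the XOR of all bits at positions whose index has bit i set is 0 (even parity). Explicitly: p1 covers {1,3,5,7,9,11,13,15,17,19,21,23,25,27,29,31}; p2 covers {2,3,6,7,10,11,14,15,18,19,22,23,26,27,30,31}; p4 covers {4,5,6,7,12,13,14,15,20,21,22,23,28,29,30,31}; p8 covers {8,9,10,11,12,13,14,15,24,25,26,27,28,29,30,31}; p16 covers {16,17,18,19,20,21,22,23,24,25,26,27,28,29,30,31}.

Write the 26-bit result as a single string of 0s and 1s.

s1 (pos 1,3,5,7,9,11,13,15,17,19,21,23,25,27,29,31): 1⊕1⊕1⊕1⊕1⊕1⊕0⊕0⊕0⊕0⊕1⊕0⊕1⊕1⊕1⊕0 = 0
s2 (pos 2,3,6,7,10,11,14,15,18,19,22,23,26,27,30,31): 1⊕1⊕0⊕1⊕0⊕1⊕1⊕0⊕1⊕0⊕1⊕0⊕0⊕1⊕0⊕0 = 0
s4 (pos 4,5,6,7,12,13,14,15,20,21,22,23,28,29,30,31): 0⊕1⊕0⊕1⊕0⊕0⊕1⊕0⊕0⊕1⊕1⊕0⊕0⊕1⊕0⊕0 = 0
s8 (pos 8,9,10,11,12,13,14,15,24,25,26,27,28,29,30,31): 1⊕1⊕0⊕1⊕0⊕0⊕1⊕0⊕1⊕1⊕0⊕1⊕0⊕1⊕0⊕0 = 0
s16 (pos 16,17,18,19,20,21,22,23,24,25,26,27,28,29,30,31): 1⊕0⊕1⊕0⊕0⊕1⊕1⊕0⊕1⊕1⊕0⊕1⊕0⊕1⊕0⊕0 = 0
Syndrome s16…s1 = 00000 → no error.
Read data bits from positions 3,5,6,7,9,10,11,12,13,14,15,17,18,19,20,21,22,23,24,25,26,27,28,29,30,31: 11011010010010011011010100

11011010010010011011010100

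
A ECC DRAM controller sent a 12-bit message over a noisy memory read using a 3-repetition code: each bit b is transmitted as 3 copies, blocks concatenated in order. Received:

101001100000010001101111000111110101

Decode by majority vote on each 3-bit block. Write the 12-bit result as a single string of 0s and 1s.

100000110111

Block 1 (101): 2 ones → 1
Block 2 (001): 1 one → 0
Block 3 (100): 1 one → 0
Block 4 (000): 0 ones → 0
Block 5 (010): 1 one → 0
Block 6 (001): 1 one → 0
Block 7 (101): 2 ones → 1
Block 8 (111): 3 ones → 1
Block 9 (000): 0 ones → 0
Block 10 (111): 3 ones → 1
Block 11 (110): 2 ones → 1
Block 12 (101): 2 ones → 1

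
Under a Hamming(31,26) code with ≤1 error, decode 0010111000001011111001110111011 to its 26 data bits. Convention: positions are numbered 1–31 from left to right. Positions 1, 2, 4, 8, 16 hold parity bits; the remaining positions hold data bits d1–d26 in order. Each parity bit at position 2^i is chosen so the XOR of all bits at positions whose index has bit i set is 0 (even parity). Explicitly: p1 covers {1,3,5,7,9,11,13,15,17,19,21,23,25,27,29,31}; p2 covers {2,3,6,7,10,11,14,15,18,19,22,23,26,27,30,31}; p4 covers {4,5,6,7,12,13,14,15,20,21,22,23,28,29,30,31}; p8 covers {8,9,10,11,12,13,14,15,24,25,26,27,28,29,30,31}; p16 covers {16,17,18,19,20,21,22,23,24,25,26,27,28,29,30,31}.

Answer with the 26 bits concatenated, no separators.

s1 (pos 1,3,5,7,9,11,13,15,17,19,21,23,25,27,29,31): 0⊕1⊕1⊕1⊕0⊕0⊕1⊕1⊕1⊕1⊕0⊕1⊕0⊕1⊕0⊕1 = 0
s2 (pos 2,3,6,7,10,11,14,15,18,19,22,23,26,27,30,31): 0⊕1⊕1⊕1⊕0⊕0⊕0⊕1⊕1⊕1⊕1⊕1⊕1⊕1⊕1⊕1 = 0
s4 (pos 4,5,6,7,12,13,14,15,20,21,22,23,28,29,30,31): 0⊕1⊕1⊕1⊕0⊕1⊕0⊕1⊕0⊕0⊕1⊕1⊕1⊕0⊕1⊕1 = 0
s8 (pos 8,9,10,11,12,13,14,15,24,25,26,27,28,29,30,31): 0⊕0⊕0⊕0⊕0⊕1⊕0⊕1⊕1⊕0⊕1⊕1⊕1⊕0⊕1⊕1 = 0
s16 (pos 16,17,18,19,20,21,22,23,24,25,26,27,28,29,30,31): 1⊕1⊕1⊕1⊕0⊕0⊕1⊕1⊕1⊕0⊕1⊕1⊕1⊕0⊕1⊕1 = 0
Syndrome s16…s1 = 00000 → no error.
Read data bits from positions 3,5,6,7,9,10,11,12,13,14,15,17,18,19,20,21,22,23,24,25,26,27,28,29,30,31: 11110000101111001110111011

11110000101111001110111011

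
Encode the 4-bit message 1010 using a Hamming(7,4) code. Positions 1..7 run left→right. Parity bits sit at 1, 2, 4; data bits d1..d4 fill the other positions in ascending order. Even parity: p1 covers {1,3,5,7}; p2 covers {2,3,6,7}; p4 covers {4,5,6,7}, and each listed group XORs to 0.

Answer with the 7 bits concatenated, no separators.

1011010

Place data at non-parity positions: p1 p2 1 p4 0 1 0
p1 (pos 1,3,5,7): XOR of data positions = 1⊕0⊕0 = 1
p2 (pos 2,3,6,7): XOR of data positions = 1⊕1⊕0 = 0
p4 (pos 4,5,6,7): XOR of data positions = 0⊕1⊕0 = 1
Codeword: 1011010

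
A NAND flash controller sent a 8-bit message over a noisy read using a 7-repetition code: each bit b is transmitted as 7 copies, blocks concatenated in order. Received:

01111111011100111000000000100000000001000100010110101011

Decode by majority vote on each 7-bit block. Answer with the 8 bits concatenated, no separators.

11000001

Block 1 (0111111): 6 ones → 1
Block 2 (1011100): 4 ones → 1
Block 3 (1110000): 3 ones → 0
Block 4 (0000010): 1 one → 0
Block 5 (0000000): 0 ones → 0
Block 6 (0010001): 2 ones → 0
Block 7 (0001011): 3 ones → 0
Block 8 (0101011): 4 ones → 1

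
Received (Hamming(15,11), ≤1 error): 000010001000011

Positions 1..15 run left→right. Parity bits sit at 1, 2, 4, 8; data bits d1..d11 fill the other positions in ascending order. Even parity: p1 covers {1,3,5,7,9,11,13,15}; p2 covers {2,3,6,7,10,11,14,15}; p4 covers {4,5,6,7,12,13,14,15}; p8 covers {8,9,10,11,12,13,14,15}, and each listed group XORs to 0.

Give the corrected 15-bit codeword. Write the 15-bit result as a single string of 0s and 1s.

000010001000111

s1 (pos 1,3,5,7,9,11,13,15): 0⊕0⊕1⊕0⊕1⊕0⊕0⊕1 = 1
s2 (pos 2,3,6,7,10,11,14,15): 0⊕0⊕0⊕0⊕0⊕0⊕1⊕1 = 0
s4 (pos 4,5,6,7,12,13,14,15): 0⊕1⊕0⊕0⊕0⊕0⊕1⊕1 = 1
s8 (pos 8,9,10,11,12,13,14,15): 0⊕1⊕0⊕0⊕0⊕0⊕1⊕1 = 1
Syndrome s8…s1 = 1101 → error at position 13.
Flip position 13: 000010001000011 → 000010001000111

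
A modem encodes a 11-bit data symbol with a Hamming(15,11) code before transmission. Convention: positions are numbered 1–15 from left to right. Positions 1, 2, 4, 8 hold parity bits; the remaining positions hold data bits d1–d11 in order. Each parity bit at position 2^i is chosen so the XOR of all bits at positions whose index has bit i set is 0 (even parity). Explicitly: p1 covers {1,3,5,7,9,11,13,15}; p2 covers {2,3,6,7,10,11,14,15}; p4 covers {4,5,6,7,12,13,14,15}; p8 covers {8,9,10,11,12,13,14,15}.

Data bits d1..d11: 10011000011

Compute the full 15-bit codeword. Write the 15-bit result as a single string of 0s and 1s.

Place data at non-parity positions: p1 p2 1 p4 0 0 1 p8 1 0 0 0 0 1 1
p1 (pos 1,3,5,7,9,11,13,15): XOR of data positions = 1⊕0⊕1⊕1⊕0⊕0⊕1 = 0
p2 (pos 2,3,6,7,10,11,14,15): XOR of data positions = 1⊕0⊕1⊕0⊕0⊕1⊕1 = 0
p4 (pos 4,5,6,7,12,13,14,15): XOR of data positions = 0⊕0⊕1⊕0⊕0⊕1⊕1 = 1
p8 (pos 8,9,10,11,12,13,14,15): XOR of data positions = 1⊕0⊕0⊕0⊕0⊕1⊕1 = 1
Codeword: 001100111000011

001100111000011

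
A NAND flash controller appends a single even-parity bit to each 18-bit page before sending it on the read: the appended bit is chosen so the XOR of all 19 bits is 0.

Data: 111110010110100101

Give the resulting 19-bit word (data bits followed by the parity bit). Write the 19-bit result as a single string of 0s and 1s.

1111100101101001011

XOR of the 18 data bits: 1⊕1⊕1⊕1⊕1⊕0⊕0⊕1⊕0⊕1⊕1⊕0⊕1⊕0⊕0⊕1⊕0⊕1 = 1
Parity bit = 1 (so all 19 bits XOR to 0).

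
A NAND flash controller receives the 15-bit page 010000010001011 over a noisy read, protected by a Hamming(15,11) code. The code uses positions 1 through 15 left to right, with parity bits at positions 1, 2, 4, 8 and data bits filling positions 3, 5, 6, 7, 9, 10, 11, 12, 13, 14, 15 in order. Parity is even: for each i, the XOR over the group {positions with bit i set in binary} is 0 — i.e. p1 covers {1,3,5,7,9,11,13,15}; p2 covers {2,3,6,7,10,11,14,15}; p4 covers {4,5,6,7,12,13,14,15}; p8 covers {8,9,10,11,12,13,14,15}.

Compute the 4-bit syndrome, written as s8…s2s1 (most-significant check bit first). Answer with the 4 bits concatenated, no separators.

0111

s1 (pos 1,3,5,7,9,11,13,15): 0⊕0⊕0⊕0⊕0⊕0⊕0⊕1 = 1
s2 (pos 2,3,6,7,10,11,14,15): 1⊕0⊕0⊕0⊕0⊕0⊕1⊕1 = 1
s4 (pos 4,5,6,7,12,13,14,15): 0⊕0⊕0⊕0⊕1⊕0⊕1⊕1 = 1
s8 (pos 8,9,10,11,12,13,14,15): 1⊕0⊕0⊕0⊕1⊕0⊕1⊕1 = 0
Syndrome s8…s1 = 0111 → error at position 7.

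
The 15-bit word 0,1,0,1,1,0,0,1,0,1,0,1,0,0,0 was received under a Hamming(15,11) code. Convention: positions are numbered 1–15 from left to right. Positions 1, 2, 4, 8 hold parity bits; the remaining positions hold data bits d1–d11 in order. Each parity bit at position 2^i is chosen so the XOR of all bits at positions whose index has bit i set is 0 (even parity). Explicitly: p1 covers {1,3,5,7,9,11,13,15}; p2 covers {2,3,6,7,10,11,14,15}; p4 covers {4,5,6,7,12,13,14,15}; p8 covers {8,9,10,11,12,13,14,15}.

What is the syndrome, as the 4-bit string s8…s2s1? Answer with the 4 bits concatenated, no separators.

1101

s1 (pos 1,3,5,7,9,11,13,15): 0⊕0⊕1⊕0⊕0⊕0⊕0⊕0 = 1
s2 (pos 2,3,6,7,10,11,14,15): 1⊕0⊕0⊕0⊕1⊕0⊕0⊕0 = 0
s4 (pos 4,5,6,7,12,13,14,15): 1⊕1⊕0⊕0⊕1⊕0⊕0⊕0 = 1
s8 (pos 8,9,10,11,12,13,14,15): 1⊕0⊕1⊕0⊕1⊕0⊕0⊕0 = 1
Syndrome s8…s1 = 1101 → error at position 13.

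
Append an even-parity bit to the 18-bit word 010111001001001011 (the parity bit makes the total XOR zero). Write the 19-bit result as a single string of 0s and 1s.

XOR of the 18 data bits: 0⊕1⊕0⊕1⊕1⊕1⊕0⊕0⊕1⊕0⊕0⊕1⊕0⊕0⊕1⊕0⊕1⊕1 = 1
Parity bit = 1 (so all 19 bits XOR to 0).

0101110010010010111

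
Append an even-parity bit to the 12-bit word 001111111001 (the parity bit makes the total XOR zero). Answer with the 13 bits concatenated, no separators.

0011111110010

XOR of the 12 data bits: 0⊕0⊕1⊕1⊕1⊕1⊕1⊕1⊕1⊕0⊕0⊕1 = 0
Parity bit = 0 (so all 13 bits XOR to 0).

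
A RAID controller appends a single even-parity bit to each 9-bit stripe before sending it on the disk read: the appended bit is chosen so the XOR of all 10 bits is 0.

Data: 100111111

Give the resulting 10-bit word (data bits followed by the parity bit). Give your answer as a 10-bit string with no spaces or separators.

1001111111

XOR of the 9 data bits: 1⊕0⊕0⊕1⊕1⊕1⊕1⊕1⊕1 = 1
Parity bit = 1 (so all 10 bits XOR to 0).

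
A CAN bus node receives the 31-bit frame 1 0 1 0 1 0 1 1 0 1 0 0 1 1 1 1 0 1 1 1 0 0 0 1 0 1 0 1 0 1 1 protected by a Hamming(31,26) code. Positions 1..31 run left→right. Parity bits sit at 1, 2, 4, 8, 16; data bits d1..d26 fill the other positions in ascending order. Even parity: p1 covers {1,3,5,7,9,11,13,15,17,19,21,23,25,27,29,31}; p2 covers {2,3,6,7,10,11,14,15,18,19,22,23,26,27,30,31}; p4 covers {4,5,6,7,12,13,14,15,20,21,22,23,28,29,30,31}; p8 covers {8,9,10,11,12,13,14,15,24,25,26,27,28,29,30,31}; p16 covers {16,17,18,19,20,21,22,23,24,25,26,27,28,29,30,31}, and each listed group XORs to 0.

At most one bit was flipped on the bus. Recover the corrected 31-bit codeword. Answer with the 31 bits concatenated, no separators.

s1 (pos 1,3,5,7,9,11,13,15,17,19,21,23,25,27,29,31): 1⊕1⊕1⊕1⊕0⊕0⊕1⊕1⊕0⊕1⊕0⊕0⊕0⊕0⊕0⊕1 = 0
s2 (pos 2,3,6,7,10,11,14,15,18,19,22,23,26,27,30,31): 0⊕1⊕0⊕1⊕1⊕0⊕1⊕1⊕1⊕1⊕0⊕0⊕1⊕0⊕1⊕1 = 0
s4 (pos 4,5,6,7,12,13,14,15,20,21,22,23,28,29,30,31): 0⊕1⊕0⊕1⊕0⊕1⊕1⊕1⊕1⊕0⊕0⊕0⊕1⊕0⊕1⊕1 = 1
s8 (pos 8,9,10,11,12,13,14,15,24,25,26,27,28,29,30,31): 1⊕0⊕1⊕0⊕0⊕1⊕1⊕1⊕1⊕0⊕1⊕0⊕1⊕0⊕1⊕1 = 0
s16 (pos 16,17,18,19,20,21,22,23,24,25,26,27,28,29,30,31): 1⊕0⊕1⊕1⊕1⊕0⊕0⊕0⊕1⊕0⊕1⊕0⊕1⊕0⊕1⊕1 = 1
Syndrome s16…s1 = 10100 → error at position 20.
Flip position 20: 1010101101001111011100010101011 → 1010101101001111011000010101011

1010101101001111011000010101011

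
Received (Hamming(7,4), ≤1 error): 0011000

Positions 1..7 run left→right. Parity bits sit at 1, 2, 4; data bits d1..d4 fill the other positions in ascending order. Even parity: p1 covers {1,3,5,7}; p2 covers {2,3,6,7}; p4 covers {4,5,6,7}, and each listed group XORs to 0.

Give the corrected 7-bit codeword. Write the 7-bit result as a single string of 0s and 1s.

s1 (pos 1,3,5,7): 0⊕1⊕0⊕0 = 1
s2 (pos 2,3,6,7): 0⊕1⊕0⊕0 = 1
s4 (pos 4,5,6,7): 1⊕0⊕0⊕0 = 1
Syndrome s4…s1 = 111 → error at position 7.
Flip position 7: 0011000 → 0011001

0011001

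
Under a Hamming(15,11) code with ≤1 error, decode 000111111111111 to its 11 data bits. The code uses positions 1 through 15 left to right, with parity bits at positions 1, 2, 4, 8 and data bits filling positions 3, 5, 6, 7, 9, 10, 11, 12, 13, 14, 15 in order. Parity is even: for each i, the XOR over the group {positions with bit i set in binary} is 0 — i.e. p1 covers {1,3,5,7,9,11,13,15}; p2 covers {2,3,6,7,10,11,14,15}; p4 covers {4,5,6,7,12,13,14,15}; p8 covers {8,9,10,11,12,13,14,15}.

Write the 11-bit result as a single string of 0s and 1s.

s1 (pos 1,3,5,7,9,11,13,15): 0⊕0⊕1⊕1⊕1⊕1⊕1⊕1 = 0
s2 (pos 2,3,6,7,10,11,14,15): 0⊕0⊕1⊕1⊕1⊕1⊕1⊕1 = 0
s4 (pos 4,5,6,7,12,13,14,15): 1⊕1⊕1⊕1⊕1⊕1⊕1⊕1 = 0
s8 (pos 8,9,10,11,12,13,14,15): 1⊕1⊕1⊕1⊕1⊕1⊕1⊕1 = 0
Syndrome s8…s1 = 0000 → no error.
Read data bits from positions 3,5,6,7,9,10,11,12,13,14,15: 01111111111

01111111111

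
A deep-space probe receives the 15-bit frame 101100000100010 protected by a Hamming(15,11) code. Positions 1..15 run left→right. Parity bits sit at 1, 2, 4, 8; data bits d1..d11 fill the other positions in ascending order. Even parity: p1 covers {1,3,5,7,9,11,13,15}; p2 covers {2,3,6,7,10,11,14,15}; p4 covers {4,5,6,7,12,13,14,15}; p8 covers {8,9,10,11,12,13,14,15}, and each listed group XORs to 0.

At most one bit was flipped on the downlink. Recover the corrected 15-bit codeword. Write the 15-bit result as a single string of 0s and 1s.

s1 (pos 1,3,5,7,9,11,13,15): 1⊕1⊕0⊕0⊕0⊕0⊕0⊕0 = 0
s2 (pos 2,3,6,7,10,11,14,15): 0⊕1⊕0⊕0⊕1⊕0⊕1⊕0 = 1
s4 (pos 4,5,6,7,12,13,14,15): 1⊕0⊕0⊕0⊕0⊕0⊕1⊕0 = 0
s8 (pos 8,9,10,11,12,13,14,15): 0⊕0⊕1⊕0⊕0⊕0⊕1⊕0 = 0
Syndrome s8…s1 = 0010 → error at position 2.
Flip position 2: 101100000100010 → 111100000100010

111100000100010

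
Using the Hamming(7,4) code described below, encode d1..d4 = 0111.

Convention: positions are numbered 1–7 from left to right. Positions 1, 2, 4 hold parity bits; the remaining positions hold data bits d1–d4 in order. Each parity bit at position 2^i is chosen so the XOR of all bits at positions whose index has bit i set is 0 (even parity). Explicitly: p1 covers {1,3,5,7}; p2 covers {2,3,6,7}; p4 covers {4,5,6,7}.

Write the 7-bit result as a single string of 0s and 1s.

Place data at non-parity positions: p1 p2 0 p4 1 1 1
p1 (pos 1,3,5,7): XOR of data positions = 0⊕1⊕1 = 0
p2 (pos 2,3,6,7): XOR of data positions = 0⊕1⊕1 = 0
p4 (pos 4,5,6,7): XOR of data positions = 1⊕1⊕1 = 1
Codeword: 0001111

0001111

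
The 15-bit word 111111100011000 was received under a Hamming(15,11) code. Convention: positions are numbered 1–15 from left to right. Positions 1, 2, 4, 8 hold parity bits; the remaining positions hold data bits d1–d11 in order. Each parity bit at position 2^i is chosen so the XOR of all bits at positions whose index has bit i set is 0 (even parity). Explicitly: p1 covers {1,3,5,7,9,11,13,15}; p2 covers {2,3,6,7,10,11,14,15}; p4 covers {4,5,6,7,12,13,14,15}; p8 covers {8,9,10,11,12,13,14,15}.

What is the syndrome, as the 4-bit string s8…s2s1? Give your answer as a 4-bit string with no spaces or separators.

0111

s1 (pos 1,3,5,7,9,11,13,15): 1⊕1⊕1⊕1⊕0⊕1⊕0⊕0 = 1
s2 (pos 2,3,6,7,10,11,14,15): 1⊕1⊕1⊕1⊕0⊕1⊕0⊕0 = 1
s4 (pos 4,5,6,7,12,13,14,15): 1⊕1⊕1⊕1⊕1⊕0⊕0⊕0 = 1
s8 (pos 8,9,10,11,12,13,14,15): 0⊕0⊕0⊕1⊕1⊕0⊕0⊕0 = 0
Syndrome s8…s1 = 0111 → error at position 7.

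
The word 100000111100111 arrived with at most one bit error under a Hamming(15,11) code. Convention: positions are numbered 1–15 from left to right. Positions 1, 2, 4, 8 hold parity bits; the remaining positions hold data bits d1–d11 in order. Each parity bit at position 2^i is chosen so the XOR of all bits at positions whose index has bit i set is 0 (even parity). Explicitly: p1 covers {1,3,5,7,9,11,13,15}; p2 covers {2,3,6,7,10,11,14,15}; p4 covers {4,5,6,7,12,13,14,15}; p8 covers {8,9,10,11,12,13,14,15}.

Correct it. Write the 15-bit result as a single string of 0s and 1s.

s1 (pos 1,3,5,7,9,11,13,15): 1⊕0⊕0⊕1⊕1⊕0⊕1⊕1 = 1
s2 (pos 2,3,6,7,10,11,14,15): 0⊕0⊕0⊕1⊕1⊕0⊕1⊕1 = 0
s4 (pos 4,5,6,7,12,13,14,15): 0⊕0⊕0⊕1⊕0⊕1⊕1⊕1 = 0
s8 (pos 8,9,10,11,12,13,14,15): 1⊕1⊕1⊕0⊕0⊕1⊕1⊕1 = 0
Syndrome s8…s1 = 0001 → error at position 1.
Flip position 1: 100000111100111 → 000000111100111

000000111100111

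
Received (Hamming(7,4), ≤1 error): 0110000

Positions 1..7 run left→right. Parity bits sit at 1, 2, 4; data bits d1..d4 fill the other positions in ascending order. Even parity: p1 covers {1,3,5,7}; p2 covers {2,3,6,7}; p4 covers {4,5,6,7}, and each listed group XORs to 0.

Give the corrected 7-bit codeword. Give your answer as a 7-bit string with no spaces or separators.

1110000

s1 (pos 1,3,5,7): 0⊕1⊕0⊕0 = 1
s2 (pos 2,3,6,7): 1⊕1⊕0⊕0 = 0
s4 (pos 4,5,6,7): 0⊕0⊕0⊕0 = 0
Syndrome s4…s1 = 001 → error at position 1.
Flip position 1: 0110000 → 1110000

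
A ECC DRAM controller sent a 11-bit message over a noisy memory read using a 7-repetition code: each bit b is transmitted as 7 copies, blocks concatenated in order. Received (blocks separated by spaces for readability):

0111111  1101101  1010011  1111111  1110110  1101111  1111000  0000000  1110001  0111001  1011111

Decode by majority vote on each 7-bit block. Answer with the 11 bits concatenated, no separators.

11111110111

Block 1 (0111111): 6 ones → 1
Block 2 (1101101): 5 ones → 1
Block 3 (1010011): 4 ones → 1
Block 4 (1111111): 7 ones → 1
Block 5 (1110110): 5 ones → 1
Block 6 (1101111): 6 ones → 1
Block 7 (1111000): 4 ones → 1
Block 8 (0000000): 0 ones → 0
Block 9 (1110001): 4 ones → 1
Block 10 (0111001): 4 ones → 1
Block 11 (1011111): 6 ones → 1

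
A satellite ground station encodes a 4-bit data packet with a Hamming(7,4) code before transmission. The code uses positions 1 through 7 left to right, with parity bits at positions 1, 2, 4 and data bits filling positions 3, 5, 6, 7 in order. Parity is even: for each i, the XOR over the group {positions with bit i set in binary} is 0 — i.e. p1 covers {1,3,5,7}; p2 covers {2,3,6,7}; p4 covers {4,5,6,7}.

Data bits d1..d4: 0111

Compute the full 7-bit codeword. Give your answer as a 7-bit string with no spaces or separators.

Place data at non-parity positions: p1 p2 0 p4 1 1 1
p1 (pos 1,3,5,7): XOR of data positions = 0⊕1⊕1 = 0
p2 (pos 2,3,6,7): XOR of data positions = 0⊕1⊕1 = 0
p4 (pos 4,5,6,7): XOR of data positions = 1⊕1⊕1 = 1
Codeword: 0001111

0001111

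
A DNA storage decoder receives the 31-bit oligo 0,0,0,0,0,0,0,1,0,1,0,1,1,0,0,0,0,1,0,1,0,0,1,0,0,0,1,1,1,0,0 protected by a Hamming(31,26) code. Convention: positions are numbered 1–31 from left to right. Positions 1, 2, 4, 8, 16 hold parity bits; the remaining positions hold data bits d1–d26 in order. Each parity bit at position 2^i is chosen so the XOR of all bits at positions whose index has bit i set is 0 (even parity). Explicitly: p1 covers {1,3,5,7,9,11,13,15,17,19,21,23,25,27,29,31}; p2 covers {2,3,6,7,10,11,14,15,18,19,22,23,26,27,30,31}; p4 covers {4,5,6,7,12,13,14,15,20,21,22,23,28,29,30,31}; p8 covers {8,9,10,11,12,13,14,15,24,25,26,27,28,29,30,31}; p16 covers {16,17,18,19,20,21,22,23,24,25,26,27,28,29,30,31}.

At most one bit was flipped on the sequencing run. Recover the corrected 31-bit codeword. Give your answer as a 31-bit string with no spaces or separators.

s1 (pos 1,3,5,7,9,11,13,15,17,19,21,23,25,27,29,31): 0⊕0⊕0⊕0⊕0⊕0⊕1⊕0⊕0⊕0⊕0⊕1⊕0⊕1⊕1⊕0 = 0
s2 (pos 2,3,6,7,10,11,14,15,18,19,22,23,26,27,30,31): 0⊕0⊕0⊕0⊕1⊕0⊕0⊕0⊕1⊕0⊕0⊕1⊕0⊕1⊕0⊕0 = 0
s4 (pos 4,5,6,7,12,13,14,15,20,21,22,23,28,29,30,31): 0⊕0⊕0⊕0⊕1⊕1⊕0⊕0⊕1⊕0⊕0⊕1⊕1⊕1⊕0⊕0 = 0
s8 (pos 8,9,10,11,12,13,14,15,24,25,26,27,28,29,30,31): 1⊕0⊕1⊕0⊕1⊕1⊕0⊕0⊕0⊕0⊕0⊕1⊕1⊕1⊕0⊕0 = 1
s16 (pos 16,17,18,19,20,21,22,23,24,25,26,27,28,29,30,31): 0⊕0⊕1⊕0⊕1⊕0⊕0⊕1⊕0⊕0⊕0⊕1⊕1⊕1⊕0⊕0 = 0
Syndrome s16…s1 = 01000 → error at position 8.
Flip position 8: 0000000101011000010100100011100 → 0000000001011000010100100011100

0000000001011000010100100011100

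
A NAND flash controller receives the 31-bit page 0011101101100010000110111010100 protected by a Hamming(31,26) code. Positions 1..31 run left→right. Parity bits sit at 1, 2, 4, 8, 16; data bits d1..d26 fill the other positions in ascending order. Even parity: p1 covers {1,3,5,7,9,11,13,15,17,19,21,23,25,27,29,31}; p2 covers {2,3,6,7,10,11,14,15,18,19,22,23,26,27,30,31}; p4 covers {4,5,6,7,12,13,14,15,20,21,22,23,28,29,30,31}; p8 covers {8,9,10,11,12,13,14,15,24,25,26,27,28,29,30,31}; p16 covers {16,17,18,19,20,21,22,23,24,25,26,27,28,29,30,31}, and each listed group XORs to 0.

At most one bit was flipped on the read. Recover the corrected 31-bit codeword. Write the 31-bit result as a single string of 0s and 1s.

0011101101100010010110111010100

s1 (pos 1,3,5,7,9,11,13,15,17,19,21,23,25,27,29,31): 0⊕1⊕1⊕1⊕0⊕1⊕0⊕1⊕0⊕0⊕1⊕1⊕1⊕1⊕1⊕0 = 0
s2 (pos 2,3,6,7,10,11,14,15,18,19,22,23,26,27,30,31): 0⊕1⊕0⊕1⊕1⊕1⊕0⊕1⊕0⊕0⊕0⊕1⊕0⊕1⊕0⊕0 = 1
s4 (pos 4,5,6,7,12,13,14,15,20,21,22,23,28,29,30,31): 1⊕1⊕0⊕1⊕0⊕0⊕0⊕1⊕1⊕1⊕0⊕1⊕0⊕1⊕0⊕0 = 0
s8 (pos 8,9,10,11,12,13,14,15,24,25,26,27,28,29,30,31): 1⊕0⊕1⊕1⊕0⊕0⊕0⊕1⊕1⊕1⊕0⊕1⊕0⊕1⊕0⊕0 = 0
s16 (pos 16,17,18,19,20,21,22,23,24,25,26,27,28,29,30,31): 0⊕0⊕0⊕0⊕1⊕1⊕0⊕1⊕1⊕1⊕0⊕1⊕0⊕1⊕0⊕0 = 1
Syndrome s16…s1 = 10010 → error at position 18.
Flip position 18: 0011101101100010000110111010100 → 0011101101100010010110111010100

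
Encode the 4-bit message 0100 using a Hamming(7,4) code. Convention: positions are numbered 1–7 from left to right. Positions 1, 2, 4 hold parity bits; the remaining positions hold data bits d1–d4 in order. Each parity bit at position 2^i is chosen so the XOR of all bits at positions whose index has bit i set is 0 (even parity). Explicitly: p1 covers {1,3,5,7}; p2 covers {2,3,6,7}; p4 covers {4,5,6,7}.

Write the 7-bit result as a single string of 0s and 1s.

Place data at non-parity positions: p1 p2 0 p4 1 0 0
p1 (pos 1,3,5,7): XOR of data positions = 0⊕1⊕0 = 1
p2 (pos 2,3,6,7): XOR of data positions = 0⊕0⊕0 = 0
p4 (pos 4,5,6,7): XOR of data positions = 1⊕0⊕0 = 1
Codeword: 1001100

1001100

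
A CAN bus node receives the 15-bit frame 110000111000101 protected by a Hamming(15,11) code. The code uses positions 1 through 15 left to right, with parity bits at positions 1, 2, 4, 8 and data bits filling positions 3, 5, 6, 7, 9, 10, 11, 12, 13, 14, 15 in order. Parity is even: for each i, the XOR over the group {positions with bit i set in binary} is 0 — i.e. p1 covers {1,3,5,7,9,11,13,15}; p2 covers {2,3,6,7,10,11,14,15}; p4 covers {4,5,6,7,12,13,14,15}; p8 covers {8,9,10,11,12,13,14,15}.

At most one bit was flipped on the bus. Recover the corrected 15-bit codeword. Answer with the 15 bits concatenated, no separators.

110000011000101

s1 (pos 1,3,5,7,9,11,13,15): 1⊕0⊕0⊕1⊕1⊕0⊕1⊕1 = 1
s2 (pos 2,3,6,7,10,11,14,15): 1⊕0⊕0⊕1⊕0⊕0⊕0⊕1 = 1
s4 (pos 4,5,6,7,12,13,14,15): 0⊕0⊕0⊕1⊕0⊕1⊕0⊕1 = 1
s8 (pos 8,9,10,11,12,13,14,15): 1⊕1⊕0⊕0⊕0⊕1⊕0⊕1 = 0
Syndrome s8…s1 = 0111 → error at position 7.
Flip position 7: 110000111000101 → 110000011000101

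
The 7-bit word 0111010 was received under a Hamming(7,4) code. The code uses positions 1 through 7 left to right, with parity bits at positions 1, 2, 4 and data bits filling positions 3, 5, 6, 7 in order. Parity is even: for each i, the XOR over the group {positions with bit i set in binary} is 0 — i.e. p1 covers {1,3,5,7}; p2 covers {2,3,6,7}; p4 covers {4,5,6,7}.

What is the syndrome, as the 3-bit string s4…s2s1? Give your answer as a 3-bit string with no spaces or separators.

s1 (pos 1,3,5,7): 0⊕1⊕0⊕0 = 1
s2 (pos 2,3,6,7): 1⊕1⊕1⊕0 = 1
s4 (pos 4,5,6,7): 1⊕0⊕1⊕0 = 0
Syndrome s4…s1 = 011 → error at position 3.

011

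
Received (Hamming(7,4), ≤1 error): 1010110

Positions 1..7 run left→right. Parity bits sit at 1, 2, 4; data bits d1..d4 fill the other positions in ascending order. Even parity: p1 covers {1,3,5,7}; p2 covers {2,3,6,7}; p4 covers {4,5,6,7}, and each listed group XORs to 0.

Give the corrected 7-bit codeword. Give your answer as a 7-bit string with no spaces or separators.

s1 (pos 1,3,5,7): 1⊕1⊕1⊕0 = 1
s2 (pos 2,3,6,7): 0⊕1⊕1⊕0 = 0
s4 (pos 4,5,6,7): 0⊕1⊕1⊕0 = 0
Syndrome s4…s1 = 001 → error at position 1.
Flip position 1: 1010110 → 0010110

0010110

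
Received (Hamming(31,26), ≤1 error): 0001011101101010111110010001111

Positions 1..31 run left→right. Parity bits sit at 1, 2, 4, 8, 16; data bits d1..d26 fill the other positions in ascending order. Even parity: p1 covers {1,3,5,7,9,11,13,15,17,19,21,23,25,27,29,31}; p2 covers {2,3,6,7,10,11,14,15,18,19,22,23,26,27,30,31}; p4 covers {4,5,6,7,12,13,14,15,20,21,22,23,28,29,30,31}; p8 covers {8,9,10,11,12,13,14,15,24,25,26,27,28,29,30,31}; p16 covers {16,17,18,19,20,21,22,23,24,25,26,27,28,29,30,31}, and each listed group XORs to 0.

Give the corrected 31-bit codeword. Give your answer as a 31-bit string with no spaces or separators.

0001010101101010111110010001111

s1 (pos 1,3,5,7,9,11,13,15,17,19,21,23,25,27,29,31): 0⊕0⊕0⊕1⊕0⊕1⊕1⊕1⊕1⊕1⊕1⊕0⊕0⊕0⊕1⊕1 = 1
s2 (pos 2,3,6,7,10,11,14,15,18,19,22,23,26,27,30,31): 0⊕0⊕1⊕1⊕1⊕1⊕0⊕1⊕1⊕1⊕0⊕0⊕0⊕0⊕1⊕1 = 1
s4 (pos 4,5,6,7,12,13,14,15,20,21,22,23,28,29,30,31): 1⊕0⊕1⊕1⊕0⊕1⊕0⊕1⊕1⊕1⊕0⊕0⊕1⊕1⊕1⊕1 = 1
s8 (pos 8,9,10,11,12,13,14,15,24,25,26,27,28,29,30,31): 1⊕0⊕1⊕1⊕0⊕1⊕0⊕1⊕1⊕0⊕0⊕0⊕1⊕1⊕1⊕1 = 0
s16 (pos 16,17,18,19,20,21,22,23,24,25,26,27,28,29,30,31): 0⊕1⊕1⊕1⊕1⊕1⊕0⊕0⊕1⊕0⊕0⊕0⊕1⊕1⊕1⊕1 = 0
Syndrome s16…s1 = 00111 → error at position 7.
Flip position 7: 0001011101101010111110010001111 → 0001010101101010111110010001111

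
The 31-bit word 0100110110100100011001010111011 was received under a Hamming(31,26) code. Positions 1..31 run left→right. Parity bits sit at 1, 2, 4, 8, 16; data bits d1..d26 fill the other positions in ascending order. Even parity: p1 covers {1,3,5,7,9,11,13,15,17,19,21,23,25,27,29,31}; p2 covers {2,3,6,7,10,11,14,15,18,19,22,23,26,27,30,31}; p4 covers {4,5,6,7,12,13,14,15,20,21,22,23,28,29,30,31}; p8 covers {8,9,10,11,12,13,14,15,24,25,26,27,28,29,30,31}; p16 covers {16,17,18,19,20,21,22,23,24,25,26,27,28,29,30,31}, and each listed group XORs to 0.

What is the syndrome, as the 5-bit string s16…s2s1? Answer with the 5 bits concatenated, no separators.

s1 (pos 1,3,5,7,9,11,13,15,17,19,21,23,25,27,29,31): 0⊕0⊕1⊕0⊕1⊕1⊕0⊕0⊕0⊕1⊕0⊕0⊕0⊕1⊕0⊕1 = 0
s2 (pos 2,3,6,7,10,11,14,15,18,19,22,23,26,27,30,31): 1⊕0⊕1⊕0⊕0⊕1⊕1⊕0⊕1⊕1⊕1⊕0⊕1⊕1⊕1⊕1 = 1
s4 (pos 4,5,6,7,12,13,14,15,20,21,22,23,28,29,30,31): 0⊕1⊕1⊕0⊕0⊕0⊕1⊕0⊕0⊕0⊕1⊕0⊕1⊕0⊕1⊕1 = 1
s8 (pos 8,9,10,11,12,13,14,15,24,25,26,27,28,29,30,31): 1⊕1⊕0⊕1⊕0⊕0⊕1⊕0⊕1⊕0⊕1⊕1⊕1⊕0⊕1⊕1 = 0
s16 (pos 16,17,18,19,20,21,22,23,24,25,26,27,28,29,30,31): 0⊕0⊕1⊕1⊕0⊕0⊕1⊕0⊕1⊕0⊕1⊕1⊕1⊕0⊕1⊕1 = 1
Syndrome s16…s1 = 10110 → error at position 22.

10110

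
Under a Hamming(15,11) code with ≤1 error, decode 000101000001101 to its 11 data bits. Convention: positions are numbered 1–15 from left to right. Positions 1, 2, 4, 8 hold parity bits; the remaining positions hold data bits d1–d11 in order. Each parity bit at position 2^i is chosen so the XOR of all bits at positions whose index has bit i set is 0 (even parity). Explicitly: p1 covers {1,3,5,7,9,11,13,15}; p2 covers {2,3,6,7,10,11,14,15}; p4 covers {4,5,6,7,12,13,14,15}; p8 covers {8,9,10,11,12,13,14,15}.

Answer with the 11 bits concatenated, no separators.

s1 (pos 1,3,5,7,9,11,13,15): 0⊕0⊕0⊕0⊕0⊕0⊕1⊕1 = 0
s2 (pos 2,3,6,7,10,11,14,15): 0⊕0⊕1⊕0⊕0⊕0⊕0⊕1 = 0
s4 (pos 4,5,6,7,12,13,14,15): 1⊕0⊕1⊕0⊕1⊕1⊕0⊕1 = 1
s8 (pos 8,9,10,11,12,13,14,15): 0⊕0⊕0⊕0⊕1⊕1⊕0⊕1 = 1
Syndrome s8…s1 = 1100 → error at position 12.
Flip position 12: 000101000001101 → 000101000000101
Read data bits from positions 3,5,6,7,9,10,11,12,13,14,15: 00100000101

00100000101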